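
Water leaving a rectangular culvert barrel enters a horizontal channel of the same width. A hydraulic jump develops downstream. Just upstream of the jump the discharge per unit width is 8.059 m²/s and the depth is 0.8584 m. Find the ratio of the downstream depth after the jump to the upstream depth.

V₁ = q/y₁ = 8.059/0.8584 = 9.388 m/s. Fr₁ = V₁/√(g·y₁) = 9.388/√(9.81×0.8584) = 3.235.
Bélanger equation: y₂/y₁ = ½[√(1 + 8Fr₁²) − 1] = ½[√84.736 − 1] = 4.103.

y₂/y₁ = 4.103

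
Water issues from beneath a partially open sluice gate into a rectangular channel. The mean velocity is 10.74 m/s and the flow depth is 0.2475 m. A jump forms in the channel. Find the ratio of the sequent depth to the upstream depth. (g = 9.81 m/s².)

y₂/y₁ = 9.260

Fr₁ = V₁/√(g·y₁) = 10.74/√(9.81×0.2475) = 6.893.
Bélanger equation: y₂/y₁ = ½[√(1 + 8Fr₁²) − 1] = ½[√381.06 − 1] = 9.260.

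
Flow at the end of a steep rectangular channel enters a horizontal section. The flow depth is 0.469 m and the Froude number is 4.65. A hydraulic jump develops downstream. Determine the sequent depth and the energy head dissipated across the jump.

y₂ = 2.86 m; ΔE = 2.54 m

Fr₁ = 4.65 (given).
By Bélanger, y₂/y₁ = ½[√(1 + 8Fr₁²) − 1] = ½[√174.0 − 1] = 6.10.
y₂ = 6.10 × 0.469 = 2.86 m.
Head loss: ΔE = (y₂ − y₁)³/(4y₁y₂) = (2.86 − 0.469)³/(4×0.469×2.86) = 13.6/5.36 = 2.54 m.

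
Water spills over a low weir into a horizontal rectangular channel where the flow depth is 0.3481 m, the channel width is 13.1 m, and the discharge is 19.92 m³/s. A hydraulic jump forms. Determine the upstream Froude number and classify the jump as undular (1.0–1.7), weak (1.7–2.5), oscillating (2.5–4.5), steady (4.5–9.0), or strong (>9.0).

q = Q/b = 19.92/13.1 = 1.521 m²/s; V₁ = q/y₁ = 4.368 m/s. Fr₁ = V₁/√(g·y₁) = 2.364.
Fr₁ = 2.364 lies in the weak range.

Fr₁ = 2.364; weak jump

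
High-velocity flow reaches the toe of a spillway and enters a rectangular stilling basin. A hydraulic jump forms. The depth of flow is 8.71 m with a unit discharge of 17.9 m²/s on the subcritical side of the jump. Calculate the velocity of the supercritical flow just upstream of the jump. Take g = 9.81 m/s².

V₁ = 22.7 m/s

V₂ = q/y₂ = 17.9/8.71 = 2.06 m/s; Fr₂ = V₂/√(g·y₂) = 0.222.
The Bélanger relation is symmetric: y₁/y₂ = ½[√(1 + 8Fr₂²) − 1] = ½[√1.395 − 1] = 0.0906.
y₁ = 0.0906 × 8.71 = 0.789 m.
V₁ = q/y₁ = 17.9/0.789 = 22.7 m/s.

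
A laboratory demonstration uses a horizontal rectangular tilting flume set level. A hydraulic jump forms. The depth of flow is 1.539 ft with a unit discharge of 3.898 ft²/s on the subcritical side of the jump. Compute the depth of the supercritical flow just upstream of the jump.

y₁ = 0.3284 ft

V₂ = q/y₂ = 3.898/1.539 = 2.533 ft/s; Fr₂ = V₂/√(g·y₂) = 0.3598.
From the momentum equation (using Fr₂), y₁/y₂ = ½[√(1 + 8Fr₂²) − 1] = ½[√2.0356 − 1] = 0.2134.
y₁ = 0.2134 × 1.539 = 0.3284 ft.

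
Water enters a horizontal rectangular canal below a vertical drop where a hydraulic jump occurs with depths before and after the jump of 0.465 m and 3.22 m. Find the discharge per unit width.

q = 5.20 m²/s

For a rectangular channel the momentum equation gives q² = ½·g·y₁·y₂·(y₁ + y₂) = ½×9.81×0.465×3.22×3.69 = 27.1.
q = √27.1 = 5.20 m²/s.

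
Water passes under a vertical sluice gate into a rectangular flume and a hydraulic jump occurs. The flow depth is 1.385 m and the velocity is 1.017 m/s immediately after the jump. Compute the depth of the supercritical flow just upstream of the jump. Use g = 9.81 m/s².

Fr₂ = V₂/√(g·y₂) = 1.017/√(9.81×1.385) = 0.2759.
Applying the sequent-depth relation in reverse, y₁/y₂ = ½[√(1 + 8Fr₂²) − 1] = ½[√1.6090 − 1] = 0.1342.
y₁ = 0.1342 × 1.385 = 0.1859 m.

y₁ = 0.1859 m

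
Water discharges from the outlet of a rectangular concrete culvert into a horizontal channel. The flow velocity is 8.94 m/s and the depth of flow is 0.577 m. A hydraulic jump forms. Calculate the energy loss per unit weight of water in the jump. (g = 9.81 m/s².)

Fr₁ = V₁/√(g·y₁) = 8.94/√(9.81×0.577) = 3.76.
Sequent-depth ratio: y₂/y₁ = ½[√(1 + 8Fr₁²) − 1] = ½[√114.0 − 1] = 4.84.
y₂ = 4.84 × 0.577 = 2.79 m.
Head loss: ΔE = (y₂ − y₁)³/(4y₁y₂) = (2.79 − 0.577)³/(4×0.577×2.79) = 10.9/6.44 = 1.69 m.

ΔE = 1.69 m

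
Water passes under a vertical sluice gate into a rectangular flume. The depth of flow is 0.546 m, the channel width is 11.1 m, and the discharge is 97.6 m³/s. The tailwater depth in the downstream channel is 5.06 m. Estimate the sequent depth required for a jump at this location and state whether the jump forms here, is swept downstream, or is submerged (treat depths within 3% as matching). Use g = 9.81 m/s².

y₂ = 5.11 m; the jump forms here

q = Q/b = 97.6/11.1 = 8.79 m²/s; V₁ = q/y₁ = 16.1 m/s. Fr₁ = V₁/√(g·y₁) = 6.96.
Conjugate-depth relation: y₂/y₁ = ½[√(1 + 8Fr₁²) − 1] = ½[√388.3 − 1] = 9.35.
y₂ = 9.35 × 0.546 = 5.11 m.
Tailwater y_tw = 5.06 m: y_tw ≈ y₂, so the jump forms here.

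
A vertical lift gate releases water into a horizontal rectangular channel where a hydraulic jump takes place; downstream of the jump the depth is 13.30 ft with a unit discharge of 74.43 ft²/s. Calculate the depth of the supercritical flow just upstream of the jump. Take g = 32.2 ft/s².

V₂ = q/y₂ = 74.43/13.30 = 5.596 ft/s; Fr₂ = V₂/√(g·y₂) = 0.2704.
Applying the sequent-depth relation in reverse, y₁/y₂ = ½[√(1 + 8Fr₂²) − 1] = ½[√1.5850 − 1] = 0.1295.
y₁ = 0.1295 × 13.30 = 1.722 ft.

y₁ = 1.722 ft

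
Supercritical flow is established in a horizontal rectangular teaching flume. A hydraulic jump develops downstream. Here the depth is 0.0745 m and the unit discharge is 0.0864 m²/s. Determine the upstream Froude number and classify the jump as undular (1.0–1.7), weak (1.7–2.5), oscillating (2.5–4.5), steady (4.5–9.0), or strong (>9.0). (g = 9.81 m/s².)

V₁ = q/y₁ = 0.0864/0.0745 = 1.16 m/s. Fr₁ = V₁/√(g·y₁) = 1.16/√(9.81×0.0745) = 1.36.
Fr₁ = 1.36 lies in the undular range.

Fr₁ = 1.36; undular jump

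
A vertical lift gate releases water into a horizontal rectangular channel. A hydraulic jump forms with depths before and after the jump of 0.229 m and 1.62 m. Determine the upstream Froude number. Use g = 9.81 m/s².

Fr₁ = 5.34

For a rectangular channel the momentum equation gives q² = ½·g·y₁·y₂·(y₁ + y₂) = ½×9.81×0.229×1.62×1.85 = 3.36.
q = √3.36 = 1.83 m²/s.
V₁ = q/y₁ = 8.01 m/s; Fr₁ = V₁/√(g·y₁) = 5.34.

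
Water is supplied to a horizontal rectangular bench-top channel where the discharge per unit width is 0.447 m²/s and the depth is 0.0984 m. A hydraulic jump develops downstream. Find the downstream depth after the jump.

V₁ = q/y₁ = 0.447/0.0984 = 4.54 m/s. Fr₁ = V₁/√(g·y₁) = 4.54/√(9.81×0.0984) = 4.62.
Conjugate-depth relation: y₂/y₁ = ½[√(1 + 8Fr₁²) − 1] = ½[√172.0 − 1] = 6.06.
y₂ = 6.06 × 0.0984 = 0.596 m.

y₂ = 0.596 m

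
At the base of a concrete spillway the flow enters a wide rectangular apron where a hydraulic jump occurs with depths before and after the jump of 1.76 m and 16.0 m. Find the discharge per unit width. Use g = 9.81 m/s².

q = 49.5 m²/s

For a rectangular channel the momentum equation gives q² = ½·g·y₁·y₂·(y₁ + y₂) = ½×9.81×1.76×16.0×17.8 = 2453.
q = √2453 = 49.5 m²/s.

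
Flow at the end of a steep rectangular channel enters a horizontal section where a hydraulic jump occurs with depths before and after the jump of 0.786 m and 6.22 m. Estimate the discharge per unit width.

For a rectangular channel the momentum equation gives q² = ½·g·y₁·y₂·(y₁ + y₂) = ½×9.81×0.786×6.22×7.01 = 168.
q = √168 = 13.0 m²/s.

q = 13.0 m²/s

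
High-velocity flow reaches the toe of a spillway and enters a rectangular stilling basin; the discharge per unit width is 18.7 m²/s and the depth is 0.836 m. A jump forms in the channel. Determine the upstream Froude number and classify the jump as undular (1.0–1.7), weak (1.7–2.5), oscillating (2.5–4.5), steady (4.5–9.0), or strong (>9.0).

Fr₁ = 7.81; steady jump

V₁ = q/y₁ = 18.7/0.836 = 22.4 m/s. Fr₁ = V₁/√(g·y₁) = 22.4/√(9.81×0.836) = 7.81.
Fr₁ = 7.81 lies in the steady range.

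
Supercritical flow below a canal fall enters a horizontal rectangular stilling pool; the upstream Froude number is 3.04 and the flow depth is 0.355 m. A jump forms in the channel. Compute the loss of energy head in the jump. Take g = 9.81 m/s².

ΔE = 0.524 m

Fr₁ = 3.04 (given).
Conjugate-depth relation: y₂/y₁ = ½[√(1 + 8Fr₁²) − 1] = ½[√74.93 − 1] = 3.83.
y₂ = 3.83 × 0.355 = 1.36 m.
V₁ = Fr₁·√(g·y₁) = 3.04×√(9.81×0.355) = 5.67 m/s; q = V₁·y₁ = 2.01 m²/s. V₂ = q/y₂ = 2.01/1.36 = 1.48 m/s. E₁ = y₁ + V₁²/2g = 2.00 m; E₂ = y₂ + V₂²/2g = 1.47 m. ΔE = E₁ − E₂ = 0.524 m.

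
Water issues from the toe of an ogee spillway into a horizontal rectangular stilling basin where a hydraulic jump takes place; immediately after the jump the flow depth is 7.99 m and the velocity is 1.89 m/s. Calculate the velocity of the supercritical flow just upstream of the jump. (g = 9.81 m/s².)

Fr₂ = V₂/√(g·y₂) = 1.89/√(9.81×7.99) = 0.213.
The Bélanger relation is symmetric: y₁/y₂ = ½[√(1 + 8Fr₂²) − 1] = ½[√1.365 − 1] = 0.0841.
y₁ = 0.0841 × 7.99 = 0.672 m.
V₁ = q/y₁ = 15.1/0.672 = 22.5 m/s.

V₁ = 22.5 m/s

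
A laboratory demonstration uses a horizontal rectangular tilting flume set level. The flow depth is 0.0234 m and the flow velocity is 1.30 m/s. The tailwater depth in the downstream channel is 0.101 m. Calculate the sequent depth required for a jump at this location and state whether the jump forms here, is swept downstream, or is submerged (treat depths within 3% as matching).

y₂ = 0.0788 m; the jump is submerged

Fr₁ = V₁/√(g·y₁) = 1.30/√(9.81×0.0234) = 2.71.
Bélanger equation: y₂/y₁ = ½[√(1 + 8Fr₁²) − 1] = ½[√59.90 − 1] = 3.37.
y₂ = 3.37 × 0.0234 = 0.0788 m.
Tailwater y_tw = 0.101 m: y_tw > y₂, so the jump is submerged.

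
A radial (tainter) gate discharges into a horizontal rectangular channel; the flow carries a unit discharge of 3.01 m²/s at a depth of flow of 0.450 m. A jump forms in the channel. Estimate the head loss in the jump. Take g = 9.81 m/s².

ΔE = 0.777 m

V₁ = q/y₁ = 3.01/0.450 = 6.69 m/s. Fr₁ = V₁/√(g·y₁) = 6.69/√(9.81×0.450) = 3.18.
Sequent-depth ratio: y₂/y₁ = ½[√(1 + 8Fr₁²) − 1] = ½[√82.08 − 1] = 4.03.
y₂ = 4.03 × 0.450 = 1.81 m.
Head loss: ΔE = (y₂ − y₁)³/(4y₁y₂) = (1.81 − 0.450)³/(4×0.450×1.81) = 2.53/3.26 = 0.777 m.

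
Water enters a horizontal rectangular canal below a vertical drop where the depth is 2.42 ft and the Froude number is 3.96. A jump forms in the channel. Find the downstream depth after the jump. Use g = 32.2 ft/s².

Fr₁ = 3.96 (given).
By Bélanger, y₂/y₁ = ½[√(1 + 8Fr₁²) − 1] = ½[√126.5 − 1] = 5.12.
y₂ = 5.12 × 2.42 = 12.4 ft.

y₂ = 12.4 ft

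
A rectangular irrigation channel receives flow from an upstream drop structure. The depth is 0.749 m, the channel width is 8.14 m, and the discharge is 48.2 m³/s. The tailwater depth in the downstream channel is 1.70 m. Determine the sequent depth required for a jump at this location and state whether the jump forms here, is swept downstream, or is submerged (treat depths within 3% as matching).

q = Q/b = 48.2/8.14 = 5.92 m²/s; V₁ = q/y₁ = 7.91 m/s. Fr₁ = V₁/√(g·y₁) = 2.92.
Conjugate-depth relation: y₂/y₁ = ½[√(1 + 8Fr₁²) − 1] = ½[√69.05 − 1] = 3.65.
y₂ = 3.65 × 0.749 = 2.74 m.
Tailwater y_tw = 1.70 m: y_tw < y₂, so the jump is swept downstream.

y₂ = 2.74 m; the jump is swept downstream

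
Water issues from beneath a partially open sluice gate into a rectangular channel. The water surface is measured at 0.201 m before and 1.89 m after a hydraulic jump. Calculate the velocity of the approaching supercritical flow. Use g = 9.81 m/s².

For a rectangular channel the momentum equation gives q² = ½·g·y₁·y₂·(y₁ + y₂) = ½×9.81×0.201×1.89×2.09 = 3.90.
q = √3.90 = 1.97 m²/s.
V₁ = q/y₁ = 1.97/0.201 = 9.82 m/s.

V₁ = 9.82 m/s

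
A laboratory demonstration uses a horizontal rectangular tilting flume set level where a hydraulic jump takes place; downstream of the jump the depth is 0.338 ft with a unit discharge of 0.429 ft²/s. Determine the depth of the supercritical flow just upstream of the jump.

y₁ = 0.0808 ft

V₂ = q/y₂ = 0.429/0.338 = 1.27 ft/s; Fr₂ = V₂/√(g·y₂) = 0.385.
The Bélanger relation is symmetric: y₁/y₂ = ½[√(1 + 8Fr₂²) − 1] = ½[√2.184 − 1] = 0.239.
y₁ = 0.239 × 0.338 = 0.0808 ft.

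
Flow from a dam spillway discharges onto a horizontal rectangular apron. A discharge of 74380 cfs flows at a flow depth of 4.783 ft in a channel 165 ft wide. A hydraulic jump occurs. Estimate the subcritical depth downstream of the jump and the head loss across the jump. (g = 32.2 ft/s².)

q = Q/b = 74380/165 = 450.8 ft²/s; V₁ = q/y₁ = 94.25 ft/s. Fr₁ = V₁/√(g·y₁) = 7.594.
From the momentum equation for a rectangular channel, y₂/y₁ = ½[√(1 + 8Fr₁²) − 1] = ½[√462.40 − 1] = 10.25.
y₂ = 10.25 × 4.783 = 49.03 ft.
Head loss: ΔE = (y₂ − y₁)³/(4y₁y₂) = (49.03 − 4.783)³/(4×4.783×49.03) = 86651/938.1 = 92.37 ft.

y₂ = 49.03 ft; ΔE = 92.37 ft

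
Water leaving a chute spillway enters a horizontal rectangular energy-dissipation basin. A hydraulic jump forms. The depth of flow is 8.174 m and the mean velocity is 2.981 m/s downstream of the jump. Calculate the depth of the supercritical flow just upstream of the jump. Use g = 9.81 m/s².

y₁ = 1.527 m

Fr₂ = V₂/√(g·y₂) = 2.981/√(9.81×8.174) = 0.3329.
Applying the sequent-depth relation in reverse, y₁/y₂ = ½[√(1 + 8Fr₂²) − 1] = ½[√1.8866 − 1] = 0.1868.
y₁ = 0.1868 × 8.174 = 1.527 m.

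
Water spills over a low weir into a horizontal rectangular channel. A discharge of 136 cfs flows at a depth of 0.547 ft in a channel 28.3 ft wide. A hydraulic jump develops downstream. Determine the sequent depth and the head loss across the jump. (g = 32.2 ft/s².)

q = Q/b = 136/28.3 = 4.81 ft²/s; V₁ = q/y₁ = 8.79 ft/s. Fr₁ = V₁/√(g·y₁) = 2.09.
Sequent-depth ratio: y₂/y₁ = ½[√(1 + 8Fr₁²) − 1] = ½[√36.06 − 1] = 2.50.
y₂ = 2.50 × 0.547 = 1.37 ft.
V₂ = q/y₂ = 4.81/1.37 = 3.51 ft/s. E₁ = y₁ + V₁²/2g = 1.75 ft; E₂ = y₂ + V₂²/2g = 1.56 ft. ΔE = E₁ − E₂ = 0.185 ft.

y₂ = 1.37 ft; ΔE = 0.185 ft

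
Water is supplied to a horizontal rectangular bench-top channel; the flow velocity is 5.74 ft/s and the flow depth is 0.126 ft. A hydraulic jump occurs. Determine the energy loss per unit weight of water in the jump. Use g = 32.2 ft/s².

ΔE = 0.149 ft

Fr₁ = V₁/√(g·y₁) = 5.74/√(32.2×0.126) = 2.85.
From the momentum equation for a rectangular channel, y₂/y₁ = ½[√(1 + 8Fr₁²) − 1] = ½[√65.97 − 1] = 3.56.
y₂ = 3.56 × 0.126 = 0.449 ft.
q = V₁·y₁ = 5.74 × 0.126 = 0.723 ft²/s. V₂ = q/y₂ = 0.723/0.449 = 1.61 ft/s. E₁ = y₁ + V₁²/2g = 0.638 ft; E₂ = y₂ + V₂²/2g = 0.489 ft. ΔE = E₁ − E₂ = 0.149 ft.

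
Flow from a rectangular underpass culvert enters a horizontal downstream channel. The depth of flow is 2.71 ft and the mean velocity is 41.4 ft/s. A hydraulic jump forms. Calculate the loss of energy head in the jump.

Fr₁ = V₁/√(g·y₁) = 41.4/√(32.2×2.71) = 4.43.
Conjugate-depth relation: y₂/y₁ = ½[√(1 + 8Fr₁²) − 1] = ½[√158.1 − 1] = 5.79.
y₂ = 5.79 × 2.71 = 15.7 ft.
q = V₁·y₁ = 41.4 × 2.71 = 112 ft²/s. V₂ = q/y₂ = 112/15.7 = 7.15 ft/s. E₁ = y₁ + V₁²/2g = 29.3 ft; E₂ = y₂ + V₂²/2g = 16.5 ft. ΔE = E₁ − E₂ = 12.8 ft.

ΔE = 12.8 ft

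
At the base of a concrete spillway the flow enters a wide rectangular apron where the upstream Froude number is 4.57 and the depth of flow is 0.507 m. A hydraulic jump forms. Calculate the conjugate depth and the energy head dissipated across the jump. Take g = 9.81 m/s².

Fr₁ = 4.57 (given).
Sequent-depth ratio: y₂/y₁ = ½[√(1 + 8Fr₁²) − 1] = ½[√168.1 − 1] = 5.98.
y₂ = 5.98 × 0.507 = 3.03 m.
V₁ = Fr₁·√(g·y₁) = 4.57×√(9.81×0.507) = 10.2 m/s; q = V₁·y₁ = 5.17 m²/s. V₂ = q/y₂ = 5.17/3.03 = 1.70 m/s. E₁ = y₁ + V₁²/2g = 5.80 m; E₂ = y₂ + V₂²/2g = 3.18 m. ΔE = E₁ − E₂ = 2.62 m.

y₂ = 3.03 m; ΔE = 2.62 m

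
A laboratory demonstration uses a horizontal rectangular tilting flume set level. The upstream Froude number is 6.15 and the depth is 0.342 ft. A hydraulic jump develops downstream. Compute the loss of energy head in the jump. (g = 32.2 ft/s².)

ΔE = 3.91 ft

Fr₁ = 6.15 (given).
By Bélanger, y₂/y₁ = ½[√(1 + 8Fr₁²) − 1] = ½[√303.6 − 1] = 8.21.
y₂ = 8.21 × 0.342 = 2.81 ft.
Head loss: ΔE = (y₂ − y₁)³/(4y₁y₂) = (2.81 − 0.342)³/(4×0.342×2.81) = 15.0/3.84 = 3.91 ft.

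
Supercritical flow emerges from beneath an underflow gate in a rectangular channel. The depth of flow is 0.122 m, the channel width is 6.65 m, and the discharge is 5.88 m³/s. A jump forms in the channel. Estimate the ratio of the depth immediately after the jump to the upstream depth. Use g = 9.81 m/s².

q = Q/b = 5.88/6.65 = 0.884 m²/s; V₁ = q/y₁ = 7.25 m/s. Fr₁ = V₁/√(g·y₁) = 6.62.
Conjugate-depth relation: y₂/y₁ = ½[√(1 + 8Fr₁²) − 1] = ½[√352.1 − 1] = 8.88.

y₂/y₁ = 8.88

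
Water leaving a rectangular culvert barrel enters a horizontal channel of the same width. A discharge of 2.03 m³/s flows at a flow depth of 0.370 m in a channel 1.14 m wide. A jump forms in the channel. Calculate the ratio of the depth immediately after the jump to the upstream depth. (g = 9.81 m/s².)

q = Q/b = 2.03/1.14 = 1.78 m²/s; V₁ = q/y₁ = 4.81 m/s. Fr₁ = V₁/√(g·y₁) = 2.53.
By Bélanger, y₂/y₁ = ½[√(1 + 8Fr₁²) − 1] = ½[√52.05 − 1] = 3.11.

y₂/y₁ = 3.11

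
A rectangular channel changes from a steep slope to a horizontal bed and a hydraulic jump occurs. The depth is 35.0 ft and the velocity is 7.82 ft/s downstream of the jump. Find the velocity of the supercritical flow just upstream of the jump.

V₁ = 79.2 ft/s

Fr₂ = V₂/√(g·y₂) = 7.82/√(32.2×35.0) = 0.233.
Applying the sequent-depth relation in reverse, y₁/y₂ = ½[√(1 + 8Fr₂²) − 1] = ½[√1.434 − 1] = 0.0988.
y₁ = 0.0988 × 35.0 = 3.46 ft.
V₁ = q/y₁ = 274/3.46 = 79.2 ft/s.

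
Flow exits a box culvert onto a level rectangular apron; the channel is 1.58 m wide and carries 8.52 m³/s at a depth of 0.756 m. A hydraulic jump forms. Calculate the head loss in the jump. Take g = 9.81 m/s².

q = Q/b = 8.52/1.58 = 5.39 m²/s; V₁ = q/y₁ = 7.13 m/s. Fr₁ = V₁/√(g·y₁) = 2.62.
Conjugate-depth relation: y₂/y₁ = ½[√(1 + 8Fr₁²) − 1] = ½[√55.88 − 1] = 3.24.
y₂ = 3.24 × 0.756 = 2.45 m.
Head loss: ΔE = (y₂ − y₁)³/(4y₁y₂) = (2.45 − 0.756)³/(4×0.756×2.45) = 4.84/7.40 = 0.654 m.

ΔE = 0.654 m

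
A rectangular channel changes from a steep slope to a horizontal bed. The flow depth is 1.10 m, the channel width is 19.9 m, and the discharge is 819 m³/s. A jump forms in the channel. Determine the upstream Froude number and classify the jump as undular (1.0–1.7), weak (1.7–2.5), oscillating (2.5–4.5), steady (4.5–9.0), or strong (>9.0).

q = Q/b = 819/19.9 = 41.2 m²/s; V₁ = q/y₁ = 37.4 m/s. Fr₁ = V₁/√(g·y₁) = 11.4.
Fr₁ = 11.4 lies in the strong range.

Fr₁ = 11.4; strong jump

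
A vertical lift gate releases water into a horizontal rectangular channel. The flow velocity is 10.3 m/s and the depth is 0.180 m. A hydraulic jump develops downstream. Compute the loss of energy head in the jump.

Fr₁ = V₁/√(g·y₁) = 10.3/√(9.81×0.180) = 7.75.
Conjugate-depth relation: y₂/y₁ = ½[√(1 + 8Fr₁²) − 1] = ½[√481.6 − 1] = 10.5.
y₂ = 10.5 × 0.180 = 1.89 m.
Head loss: ΔE = (y₂ − y₁)³/(4y₁y₂) = (1.89 − 0.180)³/(4×0.180×1.89) = 4.96/1.36 = 3.65 m.

ΔE = 3.65 m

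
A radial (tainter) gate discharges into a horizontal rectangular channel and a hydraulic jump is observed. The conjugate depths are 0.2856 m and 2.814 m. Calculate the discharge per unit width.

For a rectangular channel the momentum equation gives q² = ½·g·y₁·y₂·(y₁ + y₂) = ½×9.81×0.2856×2.814×3.100 = 12.22.
q = √12.22 = 3.496 m²/s.

q = 3.496 m²/s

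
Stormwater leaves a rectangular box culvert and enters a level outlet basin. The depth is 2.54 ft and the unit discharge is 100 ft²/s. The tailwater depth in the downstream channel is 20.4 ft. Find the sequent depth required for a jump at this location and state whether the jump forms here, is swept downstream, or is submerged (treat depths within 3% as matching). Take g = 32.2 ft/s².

y₂ = 14.4 ft; the jump is submerged

V₁ = q/y₁ = 100/2.54 = 39.4 ft/s. Fr₁ = V₁/√(g·y₁) = 39.4/√(32.2×2.54) = 4.35.
Conjugate-depth relation: y₂/y₁ = ½[√(1 + 8Fr₁²) − 1] = ½[√152.6 − 1] = 5.68.
y₂ = 5.68 × 2.54 = 14.4 ft.
Tailwater y_tw = 20.4 ft: y_tw > y₂, so the jump is submerged.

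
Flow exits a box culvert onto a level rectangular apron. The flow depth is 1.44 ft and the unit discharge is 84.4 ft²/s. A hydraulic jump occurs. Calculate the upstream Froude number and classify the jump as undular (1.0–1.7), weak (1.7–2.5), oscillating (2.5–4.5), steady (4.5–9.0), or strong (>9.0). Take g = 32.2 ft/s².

Fr₁ = 8.61; steady jump

V₁ = q/y₁ = 84.4/1.44 = 58.6 ft/s. Fr₁ = V₁/√(g·y₁) = 58.6/√(32.2×1.44) = 8.61.
Fr₁ = 8.61 lies in the steady range.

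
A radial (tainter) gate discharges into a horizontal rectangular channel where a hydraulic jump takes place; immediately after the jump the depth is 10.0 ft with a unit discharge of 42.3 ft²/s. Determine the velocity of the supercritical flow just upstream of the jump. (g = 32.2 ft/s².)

V₁ = 41.9 ft/s

V₂ = q/y₂ = 42.3/10.0 = 4.23 ft/s; Fr₂ = V₂/√(g·y₂) = 0.236.
Applying the sequent-depth relation in reverse, y₁/y₂ = ½[√(1 + 8Fr₂²) − 1] = ½[√1.445 − 1] = 0.101.
y₁ = 0.101 × 10.0 = 1.01 ft.
V₁ = q/y₁ = 42.3/1.01 = 41.9 ft/s.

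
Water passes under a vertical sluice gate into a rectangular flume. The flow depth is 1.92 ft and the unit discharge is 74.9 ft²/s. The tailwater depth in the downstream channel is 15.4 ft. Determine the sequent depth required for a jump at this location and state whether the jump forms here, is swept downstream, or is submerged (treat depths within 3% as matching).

y₂ = 12.5 ft; the jump is submerged

V₁ = q/y₁ = 74.9/1.92 = 39.0 ft/s. Fr₁ = V₁/√(g·y₁) = 39.0/√(32.2×1.92) = 4.96.
Conjugate-depth relation: y₂/y₁ = ½[√(1 + 8Fr₁²) − 1] = ½[√197.9 − 1] = 6.53.
y₂ = 6.53 × 1.92 = 12.5 ft.
Tailwater y_tw = 15.4 ft: y_tw > y₂, so the jump is submerged.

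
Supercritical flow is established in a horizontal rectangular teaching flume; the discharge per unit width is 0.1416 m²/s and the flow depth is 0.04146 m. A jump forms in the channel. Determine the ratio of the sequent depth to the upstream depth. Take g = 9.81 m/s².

V₁ = q/y₁ = 0.1416/0.04146 = 3.415 m/s. Fr₁ = V₁/√(g·y₁) = 3.415/√(9.81×0.04146) = 5.355.
Conjugate-depth relation: y₂/y₁ = ½[√(1 + 8Fr₁²) − 1] = ½[√230.43 − 1] = 7.090.

y₂/y₁ = 7.090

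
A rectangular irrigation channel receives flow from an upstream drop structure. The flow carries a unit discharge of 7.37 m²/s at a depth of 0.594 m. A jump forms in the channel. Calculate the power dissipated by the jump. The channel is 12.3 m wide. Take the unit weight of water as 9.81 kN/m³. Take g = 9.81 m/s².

P = 3770 kW

V₁ = q/y₁ = 7.37/0.594 = 12.4 m/s. Fr₁ = V₁/√(g·y₁) = 12.4/√(9.81×0.594) = 5.14.
Bélanger equation: y₂/y₁ = ½[√(1 + 8Fr₁²) − 1] = ½[√212.3 − 1] = 6.79.
y₂ = 6.79 × 0.594 = 4.03 m.
Head loss: ΔE = (y₂ − y₁)³/(4y₁y₂) = (4.03 − 0.594)³/(4×0.594×4.03) = 40.6/9.58 = 4.24 m.
Q = q·b = 7.37 × 12.3 = 90.7 m³/s. P = γ·Q·ΔE = 9.81 × 90.7 × 4.24 = 3770 kW.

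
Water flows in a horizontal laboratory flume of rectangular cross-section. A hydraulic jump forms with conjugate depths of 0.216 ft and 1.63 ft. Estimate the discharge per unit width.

For a rectangular channel the momentum equation gives q² = ½·g·y₁·y₂·(y₁ + y₂) = ½×32.2×0.216×1.63×1.85 = 10.5.
q = √10.5 = 3.23 ft²/s.

q = 3.23 ft²/s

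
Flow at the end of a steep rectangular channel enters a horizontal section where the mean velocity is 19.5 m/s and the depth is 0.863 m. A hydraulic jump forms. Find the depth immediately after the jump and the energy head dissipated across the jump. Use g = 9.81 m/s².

Fr₁ = V₁/√(g·y₁) = 19.5/√(9.81×0.863) = 6.70.
Sequent-depth ratio: y₂/y₁ = ½[√(1 + 8Fr₁²) − 1] = ½[√360.3 − 1] = 8.99.
y₂ = 8.99 × 0.863 = 7.76 m.
q = V₁·y₁ = 19.5 × 0.863 = 16.8 m²/s. V₂ = q/y₂ = 16.8/7.76 = 2.17 m/s. E₁ = y₁ + V₁²/2g = 20.2 m; E₂ = y₂ + V₂²/2g = 8.00 m. ΔE = E₁ − E₂ = 12.2 m.

y₂ = 7.76 m; ΔE = 12.2 m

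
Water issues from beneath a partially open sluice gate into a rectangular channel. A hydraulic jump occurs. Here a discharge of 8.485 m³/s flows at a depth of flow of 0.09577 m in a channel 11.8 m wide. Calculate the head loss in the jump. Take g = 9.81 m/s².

q = Q/b = 8.485/11.8 = 0.7191 m²/s; V₁ = q/y₁ = 7.508 m/s. Fr₁ = V₁/√(g·y₁) = 7.746.
Conjugate-depth relation: y₂/y₁ = ½[√(1 + 8Fr₁²) − 1] = ½[√481.03 − 1] = 10.47.
y₂ = 10.47 × 0.09577 = 1.002 m.
V₂ = q/y₂ = 0.7191/1.002 = 0.7174 m/s. E₁ = y₁ + V₁²/2g = 2.969 m; E₂ = y₂ + V₂²/2g = 1.029 m. ΔE = E₁ − E₂ = 1.940 m.

ΔE = 1.940 m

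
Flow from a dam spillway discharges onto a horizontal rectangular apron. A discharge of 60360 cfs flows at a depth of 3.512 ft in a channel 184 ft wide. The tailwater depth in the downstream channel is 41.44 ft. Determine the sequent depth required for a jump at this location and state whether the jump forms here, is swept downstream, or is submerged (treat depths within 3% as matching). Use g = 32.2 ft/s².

q = Q/b = 60360/184 = 328.0 ft²/s; V₁ = q/y₁ = 93.41 ft/s. Fr₁ = V₁/√(g·y₁) = 8.784.
Sequent-depth ratio: y₂/y₁ = ½[√(1 + 8Fr₁²) − 1] = ½[√618.21 − 1] = 11.93.
y₂ = 11.93 × 3.512 = 41.90 ft.
Tailwater y_tw = 41.44 ft: y_tw ≈ y₂, so the jump forms here.

y₂ = 41.90 ft; the jump forms here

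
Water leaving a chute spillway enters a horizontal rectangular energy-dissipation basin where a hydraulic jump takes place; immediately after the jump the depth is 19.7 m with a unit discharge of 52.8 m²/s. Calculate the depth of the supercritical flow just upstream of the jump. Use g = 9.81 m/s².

y₁ = 1.37 m

V₂ = q/y₂ = 52.8/19.7 = 2.68 m/s; Fr₂ = V₂/√(g·y₂) = 0.193.
The Bélanger relation is symmetric: y₁/y₂ = ½[√(1 + 8Fr₂²) − 1] = ½[√1.297 − 1] = 0.0695.
y₁ = 0.0695 × 19.7 = 1.37 m.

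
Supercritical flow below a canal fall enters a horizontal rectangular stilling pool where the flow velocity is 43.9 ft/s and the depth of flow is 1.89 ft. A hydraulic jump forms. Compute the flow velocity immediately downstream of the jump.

V₂ = 5.87 ft/s

Fr₁ = V₁/√(g·y₁) = 43.9/√(32.2×1.89) = 5.63.
By Bélanger, y₂/y₁ = ½[√(1 + 8Fr₁²) − 1] = ½[√254.3 − 1] = 7.47.
y₂ = 7.47 × 1.89 = 14.1 ft.
q = V₁·y₁ = 43.9 × 1.89 = 83.0 ft²/s.
V₂ = q/y₂ = 83.0/14.1 = 5.87 ft/s.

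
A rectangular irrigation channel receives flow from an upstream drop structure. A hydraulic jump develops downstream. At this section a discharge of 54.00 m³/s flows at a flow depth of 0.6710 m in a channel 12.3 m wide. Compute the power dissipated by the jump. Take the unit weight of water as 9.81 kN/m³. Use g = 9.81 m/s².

q = Q/b = 54.00/12.3 = 4.390 m²/s; V₁ = q/y₁ = 6.543 m/s. Fr₁ = V₁/√(g·y₁) = 2.550.
Bélanger equation: y₂/y₁ = ½[√(1 + 8Fr₁²) − 1] = ½[√53.027 − 1] = 3.141.
y₂ = 3.141 × 0.6710 = 2.108 m.
V₂ = q/y₂ = 4.390/2.108 = 2.083 m/s. E₁ = y₁ + V₁²/2g = 2.853 m; E₂ = y₂ + V₂²/2g = 2.329 m. ΔE = E₁ − E₂ = 0.5241 m.
P = γ·Q·ΔE = 9.81 × 54.00 × 0.5241 = 277.7 kW.

P = 277.7 kW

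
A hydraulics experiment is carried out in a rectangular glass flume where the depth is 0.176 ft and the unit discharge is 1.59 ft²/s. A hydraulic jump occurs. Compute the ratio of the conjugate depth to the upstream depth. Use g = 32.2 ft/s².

V₁ = q/y₁ = 1.59/0.176 = 9.03 ft/s. Fr₁ = V₁/√(g·y₁) = 9.03/√(32.2×0.176) = 3.79.
Conjugate-depth relation: y₂/y₁ = ½[√(1 + 8Fr₁²) − 1] = ½[√116.2 − 1] = 4.89.

y₂/y₁ = 4.89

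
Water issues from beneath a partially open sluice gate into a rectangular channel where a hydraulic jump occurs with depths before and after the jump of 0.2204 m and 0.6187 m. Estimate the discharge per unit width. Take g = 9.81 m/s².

q = 0.7492 m²/s

For a rectangular channel the momentum equation gives q² = ½·g·y₁·y₂·(y₁ + y₂) = ½×9.81×0.2204×0.6187×0.8391 = 0.5612.
q = √0.5612 = 0.7492 m²/s.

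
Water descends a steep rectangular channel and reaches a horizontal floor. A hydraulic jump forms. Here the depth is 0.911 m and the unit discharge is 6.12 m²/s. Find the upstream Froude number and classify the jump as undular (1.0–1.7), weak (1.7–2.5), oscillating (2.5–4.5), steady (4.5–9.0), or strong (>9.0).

Fr₁ = 2.25; weak jump

V₁ = q/y₁ = 6.12/0.911 = 6.72 m/s. Fr₁ = V₁/√(g·y₁) = 6.72/√(9.81×0.911) = 2.25.
Fr₁ = 2.25 lies in the weak range.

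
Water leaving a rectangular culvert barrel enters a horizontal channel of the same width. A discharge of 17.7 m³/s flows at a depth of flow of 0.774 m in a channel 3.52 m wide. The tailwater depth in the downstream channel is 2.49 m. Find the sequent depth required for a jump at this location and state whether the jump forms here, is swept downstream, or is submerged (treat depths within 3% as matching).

q = Q/b = 17.7/3.52 = 5.03 m²/s; V₁ = q/y₁ = 6.50 m/s. Fr₁ = V₁/√(g·y₁) = 2.36.
Conjugate-depth relation: y₂/y₁ = ½[√(1 + 8Fr₁²) − 1] = ½[√45.47 − 1] = 2.87.
y₂ = 2.87 × 0.774 = 2.22 m.
Tailwater y_tw = 2.49 m: y_tw > y₂, so the jump is submerged.

y₂ = 2.22 m; the jump is submerged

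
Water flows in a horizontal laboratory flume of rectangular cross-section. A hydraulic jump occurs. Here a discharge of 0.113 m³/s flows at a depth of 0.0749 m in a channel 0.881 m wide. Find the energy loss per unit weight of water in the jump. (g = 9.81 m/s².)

q = Q/b = 0.113/0.881 = 0.128 m²/s; V₁ = q/y₁ = 1.71 m/s. Fr₁ = V₁/√(g·y₁) = 2.00.
By Bélanger, y₂/y₁ = ½[√(1 + 8Fr₁²) − 1] = ½[√32.93 − 1] = 2.37.
y₂ = 2.37 × 0.0749 = 0.177 m.
V₂ = q/y₂ = 0.128/0.177 = 0.723 m/s. E₁ = y₁ + V₁²/2g = 0.224 m; E₂ = y₂ + V₂²/2g = 0.204 m. ΔE = E₁ − E₂ = 0.0203 m.

ΔE = 0.0203 m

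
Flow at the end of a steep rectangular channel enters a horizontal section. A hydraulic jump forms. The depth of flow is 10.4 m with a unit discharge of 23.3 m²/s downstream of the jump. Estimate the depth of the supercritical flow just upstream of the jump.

V₂ = q/y₂ = 23.3/10.4 = 2.24 m/s; Fr₂ = V₂/√(g·y₂) = 0.222.
The Bélanger relation is symmetric: y₁/y₂ = ½[√(1 + 8Fr₂²) − 1] = ½[√1.394 − 1] = 0.0902.
y₁ = 0.0902 × 10.4 = 0.939 m.

y₁ = 0.939 m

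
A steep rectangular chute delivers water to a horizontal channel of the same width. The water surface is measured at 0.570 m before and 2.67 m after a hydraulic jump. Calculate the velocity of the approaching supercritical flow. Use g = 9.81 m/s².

V₁ = 8.63 m/s

For a rectangular channel the momentum equation gives q² = ½·g·y₁·y₂·(y₁ + y₂) = ½×9.81×0.570×2.67×3.24 = 24.2.
q = √24.2 = 4.92 m²/s.
V₁ = q/y₁ = 4.92/0.570 = 8.63 m/s.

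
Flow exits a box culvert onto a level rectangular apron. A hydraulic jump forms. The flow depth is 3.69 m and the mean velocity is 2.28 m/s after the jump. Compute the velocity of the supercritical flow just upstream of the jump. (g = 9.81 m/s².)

Fr₂ = V₂/√(g·y₂) = 2.28/√(9.81×3.69) = 0.379.
From the momentum equation (using Fr₂), y₁/y₂ = ½[√(1 + 8Fr₂²) − 1] = ½[√2.149 − 1] = 0.233.
y₁ = 0.233 × 3.69 = 0.860 m.
V₁ = q/y₁ = 8.41/0.860 = 9.79 m/s.

V₁ = 9.79 m/s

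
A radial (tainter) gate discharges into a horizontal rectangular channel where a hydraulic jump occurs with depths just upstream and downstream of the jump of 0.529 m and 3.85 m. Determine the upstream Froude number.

Fr₁ = 5.49

For a rectangular channel the momentum equation gives q² = ½·g·y₁·y₂·(y₁ + y₂) = ½×9.81×0.529×3.85×4.38 = 43.7.
q = √43.7 = 6.61 m²/s.
V₁ = q/y₁ = 12.5 m/s; Fr₁ = V₁/√(g·y₁) = 5.49.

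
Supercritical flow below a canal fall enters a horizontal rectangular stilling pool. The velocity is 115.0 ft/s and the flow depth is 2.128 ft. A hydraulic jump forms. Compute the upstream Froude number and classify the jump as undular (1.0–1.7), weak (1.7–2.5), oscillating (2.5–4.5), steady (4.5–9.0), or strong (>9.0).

Fr₁ = 13.89; strong jump

Fr₁ = V₁/√(g·y₁) = 115.0/√(32.2×2.128) = 13.89.
Fr₁ = 13.89 lies in the strong range.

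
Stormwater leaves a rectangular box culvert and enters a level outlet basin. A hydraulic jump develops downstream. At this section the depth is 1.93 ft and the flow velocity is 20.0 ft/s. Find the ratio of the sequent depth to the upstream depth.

Fr₁ = V₁/√(g·y₁) = 20.0/√(32.2×1.93) = 2.54.
Bélanger equation: y₂/y₁ = ½[√(1 + 8Fr₁²) − 1] = ½[√52.49 − 1] = 3.12.

y₂/y₁ = 3.12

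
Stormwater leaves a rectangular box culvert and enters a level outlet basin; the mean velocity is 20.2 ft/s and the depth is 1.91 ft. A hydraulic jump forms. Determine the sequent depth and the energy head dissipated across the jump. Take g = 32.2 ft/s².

y₂ = 6.07 ft; ΔE = 1.55 ft

Fr₁ = V₁/√(g·y₁) = 20.2/√(32.2×1.91) = 2.58.
By Bélanger, y₂/y₁ = ½[√(1 + 8Fr₁²) − 1] = ½[√54.08 − 1] = 3.18.
y₂ = 3.18 × 1.91 = 6.07 ft.
q = V₁·y₁ = 20.2 × 1.91 = 38.6 ft²/s. V₂ = q/y₂ = 38.6/6.07 = 6.36 ft/s. E₁ = y₁ + V₁²/2g = 8.25 ft; E₂ = y₂ + V₂²/2g = 6.70 ft. ΔE = E₁ − E₂ = 1.55 ft.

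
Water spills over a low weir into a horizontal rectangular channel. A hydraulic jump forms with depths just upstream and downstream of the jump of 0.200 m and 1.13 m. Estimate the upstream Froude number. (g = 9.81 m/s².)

Fr₁ = 4.33

For a rectangular channel the momentum equation gives q² = ½·g·y₁·y₂·(y₁ + y₂) = ½×9.81×0.200×1.13×1.33 = 1.47.
q = √1.47 = 1.21 m²/s.
V₁ = q/y₁ = 6.07 m/s; Fr₁ = V₁/√(g·y₁) = 4.33.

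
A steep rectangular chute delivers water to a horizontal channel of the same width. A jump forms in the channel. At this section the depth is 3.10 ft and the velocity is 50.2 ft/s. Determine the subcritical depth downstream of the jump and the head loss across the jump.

Fr₁ = V₁/√(g·y₁) = 50.2/√(32.2×3.10) = 5.02.
By Bélanger, y₂/y₁ = ½[√(1 + 8Fr₁²) − 1] = ½[√203.0 − 1] = 6.62.
y₂ = 6.62 × 3.10 = 20.5 ft.
Head loss: ΔE = (y₂ − y₁)³/(4y₁y₂) = (20.5 − 3.10)³/(4×3.10×20.5) = 5297/255 = 20.8 ft.

y₂ = 20.5 ft; ΔE = 20.8 ft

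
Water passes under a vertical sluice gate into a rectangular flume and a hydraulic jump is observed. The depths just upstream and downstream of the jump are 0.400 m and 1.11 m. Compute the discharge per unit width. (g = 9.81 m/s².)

For a rectangular channel the momentum equation gives q² = ½·g·y₁·y₂·(y₁ + y₂) = ½×9.81×0.400×1.11×1.51 = 3.29.
q = √3.29 = 1.81 m²/s.

q = 1.81 m²/s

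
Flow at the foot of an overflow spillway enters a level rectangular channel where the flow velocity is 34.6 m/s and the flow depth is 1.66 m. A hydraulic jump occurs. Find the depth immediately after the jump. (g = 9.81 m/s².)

y₂ = 19.3 m

Fr₁ = V₁/√(g·y₁) = 34.6/√(9.81×1.66) = 8.57.
Conjugate-depth relation: y₂/y₁ = ½[√(1 + 8Fr₁²) − 1] = ½[√589.1 − 1] = 11.6.
y₂ = 11.6 × 1.66 = 19.3 m.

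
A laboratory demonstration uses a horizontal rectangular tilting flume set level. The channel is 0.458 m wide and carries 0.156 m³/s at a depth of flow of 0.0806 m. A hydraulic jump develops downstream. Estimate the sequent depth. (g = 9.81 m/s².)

q = Q/b = 0.156/0.458 = 0.341 m²/s; V₁ = q/y₁ = 4.23 m/s. Fr₁ = V₁/√(g·y₁) = 4.75.
From the momentum equation for a rectangular channel, y₂/y₁ = ½[√(1 + 8Fr₁²) − 1] = ½[√181.7 − 1] = 6.24.
y₂ = 6.24 × 0.0806 = 0.503 m.

y₂ = 0.503 m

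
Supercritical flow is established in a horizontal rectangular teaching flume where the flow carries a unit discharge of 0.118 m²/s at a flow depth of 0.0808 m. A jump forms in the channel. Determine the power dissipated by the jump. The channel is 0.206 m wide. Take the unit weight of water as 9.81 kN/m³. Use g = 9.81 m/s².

P = 0.00171 kW

V₁ = q/y₁ = 0.118/0.0808 = 1.46 m/s. Fr₁ = V₁/√(g·y₁) = 1.46/√(9.81×0.0808) = 1.64.
From the momentum equation for a rectangular channel, y₂/y₁ = ½[√(1 + 8Fr₁²) − 1] = ½[√22.53 − 1] = 1.87.
y₂ = 1.87 × 0.0808 = 0.151 m.
Head loss: ΔE = (y₂ − y₁)³/(4y₁y₂) = (0.151 − 0.0808)³/(4×0.0808×0.151) = 0.000351/0.0489 = 0.00718 m.
Q = q·b = 0.118 × 0.206 = 0.0243 m³/s. P = γ·Q·ΔE = 9.81 × 0.0243 × 0.00718 = 0.00171 kW.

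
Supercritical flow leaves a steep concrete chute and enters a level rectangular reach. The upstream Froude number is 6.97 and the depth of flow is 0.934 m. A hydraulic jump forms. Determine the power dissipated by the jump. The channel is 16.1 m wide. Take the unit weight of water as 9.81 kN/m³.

Fr₁ = 6.97 (given).
By Bélanger, y₂/y₁ = ½[√(1 + 8Fr₁²) − 1] = ½[√389.6 − 1] = 9.37.
y₂ = 9.37 × 0.934 = 8.75 m.
Head loss: ΔE = (y₂ − y₁)³/(4y₁y₂) = (8.75 − 0.934)³/(4×0.934×8.75) = 478/32.7 = 14.6 m.
V₁ = Fr₁·√(g·y₁) = 6.97×√(9.81×0.934) = 21.1 m/s; q = V₁·y₁ = 19.7 m²/s. Q = q·b = 19.7 × 16.1 = 317 m³/s. P = γ·Q·ΔE = 9.81 × 317 × 14.6 = 45476 kW.

P = 45476 kW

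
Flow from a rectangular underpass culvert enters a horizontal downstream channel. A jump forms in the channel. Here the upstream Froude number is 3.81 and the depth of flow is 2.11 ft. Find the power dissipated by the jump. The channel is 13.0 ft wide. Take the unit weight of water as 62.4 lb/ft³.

Fr₁ = 3.81 (given).
Bélanger equation: y₂/y₁ = ½[√(1 + 8Fr₁²) − 1] = ½[√117.1 − 1] = 4.91.
y₂ = 4.91 × 2.11 = 10.4 ft.
Head loss: ΔE = (y₂ − y₁)³/(4y₁y₂) = (10.4 − 2.11)³/(4×2.11×10.4) = 562/87.5 = 6.43 ft.
V₁ = Fr₁·√(g·y₁) = 3.81×√(32.2×2.11) = 31.4 ft/s; q = V₁·y₁ = 66.3 ft²/s. Q = q·b = 66.3 × 13.0 = 861 cfs. P = γ·Q·ΔE/550 = 62.4 × 861 × 6.43 / 550 = 628 hp.

P = 628 hp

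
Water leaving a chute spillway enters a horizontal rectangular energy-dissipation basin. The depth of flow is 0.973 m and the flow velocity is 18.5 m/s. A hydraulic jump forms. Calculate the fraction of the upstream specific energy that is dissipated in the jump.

ΔE/E₁ = 0.563 (56.3%)

Fr₁ = V₁/√(g·y₁) = 18.5/√(9.81×0.973) = 5.99.
Sequent-depth ratio: y₂/y₁ = ½[√(1 + 8Fr₁²) − 1] = ½[√287.8 − 1] = 7.98.
y₂ = 7.98 × 0.973 = 7.77 m.
E₁ = y₁ + V₁²/2g = 18.4 m. ΔE = (y₂ − y₁)³/(4y₁y₂) = 10.4 m. ΔE/E₁ = 10.4/18.4 = 0.563.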